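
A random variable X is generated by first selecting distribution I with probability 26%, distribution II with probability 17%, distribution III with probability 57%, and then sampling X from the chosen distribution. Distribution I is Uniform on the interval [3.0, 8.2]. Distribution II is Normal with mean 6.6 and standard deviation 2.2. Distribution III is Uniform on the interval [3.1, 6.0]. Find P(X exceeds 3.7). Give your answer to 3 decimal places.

0.831

Conditional on each component, P(X > 3.7): I: 0.865385; II: 0.906279; III: 0.793103.
By total probability, P(X > 3.7) = 0.26·0.865385 + 0.17·0.906279 + 0.57·0.793103 = 0.831136.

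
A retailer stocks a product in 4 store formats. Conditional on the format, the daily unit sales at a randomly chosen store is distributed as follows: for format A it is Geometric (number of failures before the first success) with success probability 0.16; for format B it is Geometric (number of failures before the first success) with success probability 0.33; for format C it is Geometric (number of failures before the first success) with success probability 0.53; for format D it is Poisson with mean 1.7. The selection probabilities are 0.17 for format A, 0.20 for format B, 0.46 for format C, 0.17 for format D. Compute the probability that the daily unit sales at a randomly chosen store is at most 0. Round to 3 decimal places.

0.368

Conditional on each format, P(X ≤ 0): A: 0.16; B: 0.33; C: 0.53; D: 0.182684.
By total probability, P(X ≤ 0) = 0.17·0.16 + 0.2·0.33 + 0.46·0.53 + 0.17·0.182684 = 0.368056.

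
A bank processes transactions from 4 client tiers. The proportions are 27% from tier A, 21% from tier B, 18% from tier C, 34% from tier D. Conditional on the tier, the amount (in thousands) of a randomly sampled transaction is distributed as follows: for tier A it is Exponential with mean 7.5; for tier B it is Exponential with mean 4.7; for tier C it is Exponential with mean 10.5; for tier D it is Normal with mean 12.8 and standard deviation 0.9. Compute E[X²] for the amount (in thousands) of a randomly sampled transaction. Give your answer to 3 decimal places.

For each component E[X²] = Var + (mean)², giving A: 112.5; B: 44.18; C: 220.5; D: 164.65.
Overall E[X²] = 0.27·112.5 + 0.21·44.18 + 0.18·220.5 + 0.34·164.65 = 135.324.

135.324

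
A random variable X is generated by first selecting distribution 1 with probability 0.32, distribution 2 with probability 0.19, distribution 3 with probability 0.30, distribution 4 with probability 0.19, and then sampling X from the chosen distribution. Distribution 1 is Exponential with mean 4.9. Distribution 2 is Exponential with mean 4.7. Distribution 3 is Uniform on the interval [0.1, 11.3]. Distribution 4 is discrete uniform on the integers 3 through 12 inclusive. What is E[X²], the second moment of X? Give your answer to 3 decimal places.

For each component E[X²] = Var + (mean)², giving 1: 48.02; 2: 44.18; 3: 42.9433; 4: 64.5.
Overall E[X²] = 0.32·48.02 + 0.19·44.18 + 0.3·42.9433 + 0.19·64.5 = 48.8986.

48.899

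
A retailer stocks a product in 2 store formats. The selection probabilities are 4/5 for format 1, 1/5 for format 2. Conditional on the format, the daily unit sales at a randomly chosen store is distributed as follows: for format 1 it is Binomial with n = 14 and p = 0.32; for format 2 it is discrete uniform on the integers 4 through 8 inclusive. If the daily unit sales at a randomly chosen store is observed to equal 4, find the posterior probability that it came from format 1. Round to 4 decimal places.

Likelihoods P(X=4 | ·): 1: 0.221883; 2: 0.2.
Posterior ∝ prior × likelihood. Numerator for 1: 0.8·0.221883 = 0.177506.
Normalizing constant: 0.8·0.221883 + 0.2·0.2 = 0.217506.
P(1 | observation) = 0.177506 / 0.217506 = 0.816097.

0.8161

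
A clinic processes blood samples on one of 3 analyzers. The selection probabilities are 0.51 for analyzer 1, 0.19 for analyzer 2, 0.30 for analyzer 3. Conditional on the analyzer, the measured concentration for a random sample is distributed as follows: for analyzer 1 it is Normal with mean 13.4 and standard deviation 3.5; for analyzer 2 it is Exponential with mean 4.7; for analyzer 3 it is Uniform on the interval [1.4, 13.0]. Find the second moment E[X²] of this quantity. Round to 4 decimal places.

For each component E[X²] = Var + (mean)², giving 1: 191.81; 2: 44.18; 3: 63.0533.
Overall E[X²] = 0.51·191.81 + 0.19·44.18 + 0.3·63.0533 = 125.133.

125.1333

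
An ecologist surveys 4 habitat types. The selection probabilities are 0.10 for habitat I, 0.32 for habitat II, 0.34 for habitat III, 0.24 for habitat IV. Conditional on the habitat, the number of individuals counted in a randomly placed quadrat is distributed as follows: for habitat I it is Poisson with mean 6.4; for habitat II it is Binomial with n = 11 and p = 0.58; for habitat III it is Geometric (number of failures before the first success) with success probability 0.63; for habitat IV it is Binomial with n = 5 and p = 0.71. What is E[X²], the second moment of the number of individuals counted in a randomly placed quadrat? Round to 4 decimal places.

22.3248

For each component E[X²] = Var + (mean)², giving I: 47.36; II: 43.384; III: 1.27715; IV: 13.632.
Overall E[X²] = 0.1·47.36 + 0.32·43.384 + 0.34·1.27715 + 0.24·13.632 = 22.3248.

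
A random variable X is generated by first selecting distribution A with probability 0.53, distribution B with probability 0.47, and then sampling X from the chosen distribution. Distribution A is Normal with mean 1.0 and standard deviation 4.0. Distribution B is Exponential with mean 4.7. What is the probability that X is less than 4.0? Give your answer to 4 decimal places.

Conditional on each component, P(X < 4.0): A: 0.773373; B: 0.57304.
By total probability, P(X < 4.0) = 0.53·0.773373 + 0.47·0.57304 = 0.679216.

0.6792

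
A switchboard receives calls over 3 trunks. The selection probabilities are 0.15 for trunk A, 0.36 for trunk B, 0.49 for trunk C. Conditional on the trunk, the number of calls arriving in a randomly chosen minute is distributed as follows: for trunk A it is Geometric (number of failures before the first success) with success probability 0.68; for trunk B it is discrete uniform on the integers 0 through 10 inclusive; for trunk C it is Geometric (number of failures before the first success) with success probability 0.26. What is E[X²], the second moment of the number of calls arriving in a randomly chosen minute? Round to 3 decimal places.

22.070

For each component E[X²] = Var + (mean)², giving A: 0.913495; B: 35; C: 19.0473.
Overall E[X²] = 0.15·0.913495 + 0.36·35 + 0.49·19.0473 = 22.0702.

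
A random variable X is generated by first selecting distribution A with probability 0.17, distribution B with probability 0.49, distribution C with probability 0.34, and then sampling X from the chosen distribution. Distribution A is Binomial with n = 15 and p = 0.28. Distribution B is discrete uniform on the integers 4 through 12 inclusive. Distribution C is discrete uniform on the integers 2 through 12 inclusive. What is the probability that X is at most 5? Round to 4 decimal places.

0.3648

Conditional on each component, P(X ≤ 5): A: 0.778049; B: 0.222222; C: 0.363636.
By total probability, P(X ≤ 5) = 0.17·0.778049 + 0.49·0.222222 + 0.34·0.363636 = 0.364794.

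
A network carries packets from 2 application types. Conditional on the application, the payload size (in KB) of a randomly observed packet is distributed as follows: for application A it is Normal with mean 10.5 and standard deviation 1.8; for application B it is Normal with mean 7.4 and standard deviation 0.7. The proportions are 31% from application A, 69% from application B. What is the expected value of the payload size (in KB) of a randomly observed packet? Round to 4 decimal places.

Component means — A: 10.5; B: 7.4.
E[X] = 0.31·10.5 + 0.69·7.4 = 8.361.

8.3610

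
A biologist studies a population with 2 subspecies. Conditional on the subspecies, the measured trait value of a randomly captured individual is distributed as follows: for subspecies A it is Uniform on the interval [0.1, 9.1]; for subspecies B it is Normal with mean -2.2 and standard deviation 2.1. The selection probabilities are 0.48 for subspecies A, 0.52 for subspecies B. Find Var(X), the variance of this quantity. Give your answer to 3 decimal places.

Per component, A: μ=4.6, E[X²]=27.91; B: μ=-2.2, E[X²]=9.25.
E[X] = 0.48·4.6 + 0.52·-2.2 = 1.064.
E[X²] = 0.48·27.91 + 0.52·9.25 = 18.2068.
Var(X) = E[X²] − (E[X])² = 18.2068 − 1.1321 = 17.0747.

17.075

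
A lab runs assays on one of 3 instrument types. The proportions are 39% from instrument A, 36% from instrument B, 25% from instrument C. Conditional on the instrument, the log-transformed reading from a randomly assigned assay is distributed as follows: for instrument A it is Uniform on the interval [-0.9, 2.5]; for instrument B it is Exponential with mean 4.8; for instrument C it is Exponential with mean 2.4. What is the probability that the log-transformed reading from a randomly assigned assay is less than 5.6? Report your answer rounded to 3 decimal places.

Conditional on each instrument, P(X < 5.6): A: 1; B: 0.688597; C: 0.903028.
By total probability, P(X < 5.6) = 0.39·1 + 0.36·0.688597 + 0.25·0.903028 = 0.863652.

0.864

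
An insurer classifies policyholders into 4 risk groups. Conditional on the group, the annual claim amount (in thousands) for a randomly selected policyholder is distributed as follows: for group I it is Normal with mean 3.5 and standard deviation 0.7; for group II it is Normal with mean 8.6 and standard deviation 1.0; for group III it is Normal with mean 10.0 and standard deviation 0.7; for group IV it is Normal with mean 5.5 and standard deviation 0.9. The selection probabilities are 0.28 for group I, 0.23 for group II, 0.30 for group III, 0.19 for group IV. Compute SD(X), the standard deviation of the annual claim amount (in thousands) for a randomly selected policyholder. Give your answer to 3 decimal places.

2.795

Per component, I: μ=3.5, E[X²]=12.74; II: μ=8.6, E[X²]=74.96; III: μ=10, E[X²]=100.49; IV: μ=5.5, E[X²]=31.06.
E[X] = 0.28·3.5 + 0.23·8.6 + 0.3·10 + 0.19·5.5 = 7.003.
E[X²] = 0.28·12.74 + 0.23·74.96 + 0.3·100.49 + 0.19·31.06 = 56.8564.
Var(X) = E[X²] − (E[X])² = 56.8564 − 49.042 = 7.81439.
SD(X) = √7.81439 = 2.79542.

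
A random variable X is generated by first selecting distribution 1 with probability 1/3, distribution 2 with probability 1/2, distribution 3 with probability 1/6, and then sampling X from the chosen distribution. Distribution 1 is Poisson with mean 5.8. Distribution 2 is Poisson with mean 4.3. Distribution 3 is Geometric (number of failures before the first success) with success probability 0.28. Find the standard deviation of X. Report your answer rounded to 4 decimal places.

2.6109

Per component, 1: μ=5.8, E[X²]=39.44; 2: μ=4.3, E[X²]=22.79; 3: μ=2.57143, E[X²]=15.7959.
E[X] = 0.333333·5.8 + 0.5·4.3 + 0.166667·2.57143 = 4.5119.
E[X²] = 0.333333·39.44 + 0.5·22.79 + 0.166667·15.7959 = 27.1743.
Var(X) = E[X²] − (E[X])² = 27.1743 − 20.3573 = 6.81704.
SD(X) = √6.81704 = 2.61095.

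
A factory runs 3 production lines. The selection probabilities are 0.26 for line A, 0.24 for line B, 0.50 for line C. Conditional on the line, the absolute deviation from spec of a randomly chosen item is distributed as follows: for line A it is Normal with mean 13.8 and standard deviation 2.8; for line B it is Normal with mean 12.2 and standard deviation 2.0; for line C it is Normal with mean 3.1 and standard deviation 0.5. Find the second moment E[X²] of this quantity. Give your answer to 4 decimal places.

For each component E[X²] = Var + (mean)², giving A: 198.28; B: 152.84; C: 9.86.
Overall E[X²] = 0.26·198.28 + 0.24·152.84 + 0.5·9.86 = 93.1644.

93.1644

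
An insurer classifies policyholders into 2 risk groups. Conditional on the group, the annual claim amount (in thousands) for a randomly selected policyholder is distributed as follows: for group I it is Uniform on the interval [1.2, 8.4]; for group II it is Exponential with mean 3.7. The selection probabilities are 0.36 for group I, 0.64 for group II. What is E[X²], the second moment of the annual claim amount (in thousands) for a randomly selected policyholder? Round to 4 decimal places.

27.3728

For each component E[X²] = Var + (mean)², giving I: 27.36; II: 27.38.
Overall E[X²] = 0.36·27.36 + 0.64·27.38 = 27.3728.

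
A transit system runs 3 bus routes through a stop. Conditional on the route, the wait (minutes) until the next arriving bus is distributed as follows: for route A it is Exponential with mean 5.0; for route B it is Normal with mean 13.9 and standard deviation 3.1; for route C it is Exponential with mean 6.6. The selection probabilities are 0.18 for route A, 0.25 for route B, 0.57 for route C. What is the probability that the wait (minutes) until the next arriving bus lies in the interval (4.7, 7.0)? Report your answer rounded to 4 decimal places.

Conditional on each route, P(4.7 < X < 7.0): A: 0.144031; B: 0.0115136; C: 0.144357.
By total probability, P(4.7 < X < 7.0) = 0.18·0.144031 + 0.25·0.0115136 + 0.57·0.144357 = 0.111087.

0.1111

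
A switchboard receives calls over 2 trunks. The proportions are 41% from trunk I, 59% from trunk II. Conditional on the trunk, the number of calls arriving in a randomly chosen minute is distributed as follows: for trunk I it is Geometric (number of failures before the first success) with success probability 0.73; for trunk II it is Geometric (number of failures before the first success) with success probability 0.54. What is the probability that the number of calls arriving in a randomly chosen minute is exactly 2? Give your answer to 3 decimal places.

Conditional on each trunk, P(X = 2): I: 0.053217; II: 0.114264.
By total probability, P(X = 2) = 0.41·0.053217 + 0.59·0.114264 = 0.0892347.

0.089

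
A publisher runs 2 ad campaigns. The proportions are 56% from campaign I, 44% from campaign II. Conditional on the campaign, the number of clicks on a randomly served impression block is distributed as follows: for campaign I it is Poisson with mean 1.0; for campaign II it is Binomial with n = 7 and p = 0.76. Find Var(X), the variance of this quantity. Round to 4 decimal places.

Per component, I: μ=1, E[X²]=2; II: μ=5.32, E[X²]=29.5792.
E[X] = 0.56·1 + 0.44·5.32 = 2.9008.
E[X²] = 0.56·2 + 0.44·29.5792 = 14.1348.
Var(X) = E[X²] − (E[X])² = 14.1348 − 8.41464 = 5.72021.

5.7202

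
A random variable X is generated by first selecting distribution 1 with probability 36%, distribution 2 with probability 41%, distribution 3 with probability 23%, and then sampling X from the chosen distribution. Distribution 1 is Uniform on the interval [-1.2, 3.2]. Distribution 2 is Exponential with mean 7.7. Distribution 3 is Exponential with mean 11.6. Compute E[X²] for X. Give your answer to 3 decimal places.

111.456

For each component E[X²] = Var + (mean)², giving 1: 2.61333; 2: 118.58; 3: 269.12.
Overall E[X²] = 0.36·2.61333 + 0.41·118.58 + 0.23·269.12 = 111.456.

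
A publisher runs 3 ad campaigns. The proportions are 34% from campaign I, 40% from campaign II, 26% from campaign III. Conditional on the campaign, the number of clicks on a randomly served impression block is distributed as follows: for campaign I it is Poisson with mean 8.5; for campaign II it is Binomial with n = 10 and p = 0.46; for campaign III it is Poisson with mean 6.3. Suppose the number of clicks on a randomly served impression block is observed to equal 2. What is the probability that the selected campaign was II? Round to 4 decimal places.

0.6970

Likelihoods P(X=2 | ·): I: 0.00735029; II: 0.0688459; III: 0.0364415.
Posterior ∝ prior × likelihood. Numerator for II: 0.4·0.0688459 = 0.0275384.
Normalizing constant: 0.34·0.00735029 + 0.4·0.0688459 + 0.26·0.0364415 = 0.0395123.
P(II | observation) = 0.0275384 / 0.0395123 = 0.696958.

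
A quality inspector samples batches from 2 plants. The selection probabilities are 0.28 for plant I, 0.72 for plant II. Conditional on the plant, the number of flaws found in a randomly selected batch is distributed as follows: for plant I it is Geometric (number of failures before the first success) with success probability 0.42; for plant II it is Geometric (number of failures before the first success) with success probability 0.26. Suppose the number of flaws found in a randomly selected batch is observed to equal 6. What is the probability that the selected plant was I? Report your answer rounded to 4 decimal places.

0.1271

Likelihoods P(X=6 | ·): I: 0.0159889; II: 0.0426937.
Posterior ∝ prior × likelihood. Numerator for I: 0.28·0.0159889 = 0.00447688.
Normalizing constant: 0.28·0.0159889 + 0.72·0.0426937 = 0.0352163.
P(I | observation) = 0.00447688 / 0.0352163 = 0.127125.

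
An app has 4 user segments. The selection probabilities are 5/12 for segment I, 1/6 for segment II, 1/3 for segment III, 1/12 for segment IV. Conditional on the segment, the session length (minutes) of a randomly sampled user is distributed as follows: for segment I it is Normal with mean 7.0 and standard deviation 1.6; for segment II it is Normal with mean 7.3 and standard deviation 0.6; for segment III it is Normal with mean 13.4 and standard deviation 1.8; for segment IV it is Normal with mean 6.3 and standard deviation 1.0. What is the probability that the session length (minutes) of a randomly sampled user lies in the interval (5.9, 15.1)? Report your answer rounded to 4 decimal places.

Conditional on each segment, P(5.9 < X < 15.1): I: 0.754116; II: 0.990185; III: 0.827513; IV: 0.655422.
By total probability, P(5.9 < X < 15.1) = 0.416667·0.754116 + 0.166667·0.990185 + 0.333333·0.827513 + 0.0833333·0.655422 = 0.809702.

0.8097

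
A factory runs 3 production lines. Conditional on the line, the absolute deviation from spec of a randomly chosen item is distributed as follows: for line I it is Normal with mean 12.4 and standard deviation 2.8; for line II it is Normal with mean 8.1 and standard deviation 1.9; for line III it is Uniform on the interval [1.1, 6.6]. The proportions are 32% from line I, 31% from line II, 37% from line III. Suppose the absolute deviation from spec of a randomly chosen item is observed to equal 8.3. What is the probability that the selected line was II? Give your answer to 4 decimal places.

Likelihoods f(8.3 | ·): I: 0.0487708; II: 0.20881; III: 0.
Posterior ∝ prior × likelihood. Numerator for II: 0.31·0.20881 = 0.064731.
Normalizing constant: 0.32·0.0487708 + 0.31·0.20881 + 0.37·0 = 0.0803376.
P(II | observation) = 0.064731 / 0.0803376 = 0.805737.

0.8057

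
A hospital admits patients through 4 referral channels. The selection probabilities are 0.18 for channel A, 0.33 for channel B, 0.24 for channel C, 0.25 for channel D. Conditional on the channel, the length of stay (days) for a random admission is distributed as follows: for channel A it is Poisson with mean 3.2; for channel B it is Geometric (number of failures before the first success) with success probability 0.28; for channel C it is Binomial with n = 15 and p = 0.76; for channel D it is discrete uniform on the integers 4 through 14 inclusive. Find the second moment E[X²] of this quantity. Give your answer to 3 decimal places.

For each component E[X²] = Var + (mean)², giving A: 13.44; B: 15.7959; C: 132.696; D: 91.
Overall E[X²] = 0.18·13.44 + 0.33·15.7959 + 0.24·132.696 + 0.25·91 = 62.2289.

62.229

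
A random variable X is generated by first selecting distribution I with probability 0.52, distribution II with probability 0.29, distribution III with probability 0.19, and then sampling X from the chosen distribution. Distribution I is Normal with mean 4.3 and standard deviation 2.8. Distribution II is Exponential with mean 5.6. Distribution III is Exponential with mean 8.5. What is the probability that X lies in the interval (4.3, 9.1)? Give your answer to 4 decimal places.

Conditional on each component, P(4.3 < X < 9.1): I: 0.456762; II: 0.267095; III: 0.260166.
By total probability, P(4.3 < X < 9.1) = 0.52·0.456762 + 0.29·0.267095 + 0.19·0.260166 = 0.364405.

0.3644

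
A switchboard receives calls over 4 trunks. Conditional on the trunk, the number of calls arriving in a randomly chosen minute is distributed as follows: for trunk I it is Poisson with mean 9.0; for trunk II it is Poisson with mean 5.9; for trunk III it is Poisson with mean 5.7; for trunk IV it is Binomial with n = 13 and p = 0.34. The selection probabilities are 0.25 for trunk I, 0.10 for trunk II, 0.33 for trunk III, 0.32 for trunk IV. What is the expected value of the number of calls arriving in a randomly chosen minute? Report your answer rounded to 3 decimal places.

6.135

Component means — I: 9; II: 5.9; III: 5.7; IV: 4.42.
E[X] = 0.25·9 + 0.1·5.9 + 0.33·5.7 + 0.32·4.42 = 6.1354.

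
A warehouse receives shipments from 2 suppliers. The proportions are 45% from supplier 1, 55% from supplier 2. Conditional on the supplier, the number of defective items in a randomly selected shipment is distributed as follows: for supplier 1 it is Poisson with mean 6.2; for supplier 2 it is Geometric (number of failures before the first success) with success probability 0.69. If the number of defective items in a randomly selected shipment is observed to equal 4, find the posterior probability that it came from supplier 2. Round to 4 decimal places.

0.0587

Likelihoods P(X=4 | ·): 1: 0.124948; 2: 0.00637229.
Posterior ∝ prior × likelihood. Numerator for 2: 0.55·0.00637229 = 0.00350476.
Normalizing constant: 0.45·0.124948 + 0.55·0.00637229 = 0.0597314.
P(2 | observation) = 0.00350476 / 0.0597314 = 0.0586754.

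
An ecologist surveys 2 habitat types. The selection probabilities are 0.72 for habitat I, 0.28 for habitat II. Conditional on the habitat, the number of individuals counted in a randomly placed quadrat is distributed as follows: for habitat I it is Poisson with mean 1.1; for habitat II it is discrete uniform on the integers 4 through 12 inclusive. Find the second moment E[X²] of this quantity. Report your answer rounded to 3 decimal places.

For each component E[X²] = Var + (mean)², giving I: 2.31; II: 70.6667.
Overall E[X²] = 0.72·2.31 + 0.28·70.6667 = 21.4499.

21.450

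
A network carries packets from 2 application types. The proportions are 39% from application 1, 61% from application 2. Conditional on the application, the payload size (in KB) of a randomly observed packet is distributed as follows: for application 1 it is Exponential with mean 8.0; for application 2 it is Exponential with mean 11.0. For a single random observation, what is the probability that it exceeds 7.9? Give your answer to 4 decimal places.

Conditional on each application, P(X > 7.9): 1: 0.372507; 2: 0.487638.
By total probability, P(X > 7.9) = 0.39·0.372507 + 0.61·0.487638 = 0.442737.

0.4427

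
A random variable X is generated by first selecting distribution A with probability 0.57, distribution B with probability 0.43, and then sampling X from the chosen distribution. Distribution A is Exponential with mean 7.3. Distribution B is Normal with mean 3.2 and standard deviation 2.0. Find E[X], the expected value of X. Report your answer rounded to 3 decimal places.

5.537

Component means — A: 7.3; B: 3.2.
E[X] = 0.57·7.3 + 0.43·3.2 = 5.537.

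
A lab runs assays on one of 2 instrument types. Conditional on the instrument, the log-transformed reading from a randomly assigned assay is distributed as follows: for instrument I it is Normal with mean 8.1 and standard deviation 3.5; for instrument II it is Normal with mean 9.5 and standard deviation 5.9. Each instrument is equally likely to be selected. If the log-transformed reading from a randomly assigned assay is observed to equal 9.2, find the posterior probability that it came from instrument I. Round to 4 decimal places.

Likelihoods f(9.2 | ·): I: 0.108491; II: 0.06753.
Posterior ∝ prior × likelihood. Numerator for I: 0.5·0.108491 = 0.0542454.
Normalizing constant: 0.5·0.108491 + 0.5·0.06753 = 0.0880104.
P(I | observation) = 0.0542454 / 0.0880104 = 0.616352.

0.6164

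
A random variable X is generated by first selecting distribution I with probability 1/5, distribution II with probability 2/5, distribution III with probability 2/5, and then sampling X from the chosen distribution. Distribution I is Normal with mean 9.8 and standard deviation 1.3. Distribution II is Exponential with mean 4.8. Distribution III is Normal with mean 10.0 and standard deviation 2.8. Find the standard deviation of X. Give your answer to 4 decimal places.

4.3611

Per component, I: μ=9.8, E[X²]=97.73; II: μ=4.8, E[X²]=46.08; III: μ=10, E[X²]=107.84.
E[X] = 0.2·9.8 + 0.4·4.8 + 0.4·10 = 7.88.
E[X²] = 0.2·97.73 + 0.4·46.08 + 0.4·107.84 = 81.114.
Var(X) = E[X²] − (E[X])² = 81.114 − 62.0944 = 19.0196.
SD(X) = √19.0196 = 4.36115.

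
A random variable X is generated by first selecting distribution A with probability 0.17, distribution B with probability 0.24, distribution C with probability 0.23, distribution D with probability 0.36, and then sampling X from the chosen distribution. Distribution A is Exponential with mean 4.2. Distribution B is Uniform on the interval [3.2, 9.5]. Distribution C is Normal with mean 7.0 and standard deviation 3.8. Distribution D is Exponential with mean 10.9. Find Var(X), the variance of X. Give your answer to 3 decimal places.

56.199

Per component, A: μ=4.2, E[X²]=35.28; B: μ=6.35, E[X²]=43.63; C: μ=7, E[X²]=63.44; D: μ=10.9, E[X²]=237.62.
E[X] = 0.17·4.2 + 0.24·6.35 + 0.23·7 + 0.36·10.9 = 7.772.
E[X²] = 0.17·35.28 + 0.24·43.63 + 0.23·63.44 + 0.36·237.62 = 116.603.
Var(X) = E[X²] − (E[X])² = 116.603 − 60.404 = 56.1992.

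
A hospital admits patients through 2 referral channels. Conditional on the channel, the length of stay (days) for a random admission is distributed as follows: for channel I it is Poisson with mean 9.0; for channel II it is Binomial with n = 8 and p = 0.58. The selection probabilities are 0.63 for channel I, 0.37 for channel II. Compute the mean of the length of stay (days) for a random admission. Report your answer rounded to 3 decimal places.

7.387

Component means — I: 9; II: 4.64.
E[X] = 0.63·9 + 0.37·4.64 = 7.3868.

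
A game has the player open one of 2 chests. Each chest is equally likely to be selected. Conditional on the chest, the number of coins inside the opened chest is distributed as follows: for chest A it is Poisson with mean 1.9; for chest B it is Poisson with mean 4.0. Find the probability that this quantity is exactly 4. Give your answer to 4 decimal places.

Conditional on each chest, P(X = 4): A: 0.0812164; B: 0.195367.
By total probability, P(X = 4) = 0.5·0.0812164 + 0.5·0.195367 = 0.138292.

0.1383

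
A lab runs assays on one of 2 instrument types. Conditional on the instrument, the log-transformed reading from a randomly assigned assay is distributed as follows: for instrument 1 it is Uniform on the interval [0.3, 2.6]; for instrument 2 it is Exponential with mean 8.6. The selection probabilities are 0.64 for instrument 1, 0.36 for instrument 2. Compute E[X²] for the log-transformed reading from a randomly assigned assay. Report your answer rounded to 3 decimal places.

54.879

For each component E[X²] = Var + (mean)², giving 1: 2.54333; 2: 147.92.
Overall E[X²] = 0.64·2.54333 + 0.36·147.92 = 54.8789.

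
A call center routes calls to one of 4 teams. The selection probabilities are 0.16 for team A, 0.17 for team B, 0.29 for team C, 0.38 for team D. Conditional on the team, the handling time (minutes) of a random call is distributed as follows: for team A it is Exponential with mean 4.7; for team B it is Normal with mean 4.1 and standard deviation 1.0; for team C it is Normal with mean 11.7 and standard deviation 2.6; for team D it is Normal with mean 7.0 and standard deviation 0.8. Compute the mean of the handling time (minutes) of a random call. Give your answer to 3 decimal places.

Component means — A: 4.7; B: 4.1; C: 11.7; D: 7.
E[X] = 0.16·4.7 + 0.17·4.1 + 0.29·11.7 + 0.38·7 = 7.502.

7.502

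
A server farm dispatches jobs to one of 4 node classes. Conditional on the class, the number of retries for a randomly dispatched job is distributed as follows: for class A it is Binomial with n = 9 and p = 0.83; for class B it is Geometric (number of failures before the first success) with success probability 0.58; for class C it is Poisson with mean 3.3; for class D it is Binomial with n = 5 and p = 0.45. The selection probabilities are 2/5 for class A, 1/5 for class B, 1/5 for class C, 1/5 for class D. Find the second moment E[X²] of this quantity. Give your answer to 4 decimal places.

For each component E[X²] = Var + (mean)², giving A: 57.0708; B: 1.77289; C: 14.19; D: 6.3.
Overall E[X²] = 0.4·57.0708 + 0.2·1.77289 + 0.2·14.19 + 0.2·6.3 = 27.2809.

27.2809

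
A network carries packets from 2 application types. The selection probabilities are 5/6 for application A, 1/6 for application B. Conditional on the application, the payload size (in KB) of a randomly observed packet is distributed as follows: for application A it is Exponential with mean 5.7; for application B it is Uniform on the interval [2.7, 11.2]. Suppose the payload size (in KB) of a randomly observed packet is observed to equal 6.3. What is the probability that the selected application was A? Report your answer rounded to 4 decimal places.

Likelihoods f(6.3 | ·): A: 0.0580919; B: 0.117647.
Posterior ∝ prior × likelihood. Numerator for A: 0.833333·0.0580919 = 0.0484099.
Normalizing constant: 0.833333·0.0580919 + 0.166667·0.117647 = 0.0680177.
P(A | observation) = 0.0484099 / 0.0680177 = 0.711725.

0.7117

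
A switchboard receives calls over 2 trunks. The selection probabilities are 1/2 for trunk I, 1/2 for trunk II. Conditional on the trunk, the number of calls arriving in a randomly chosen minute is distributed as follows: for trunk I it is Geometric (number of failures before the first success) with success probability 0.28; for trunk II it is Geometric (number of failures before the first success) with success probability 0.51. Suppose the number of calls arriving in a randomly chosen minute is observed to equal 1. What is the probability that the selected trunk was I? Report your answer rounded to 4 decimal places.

Likelihoods P(X=1 | ·): I: 0.2016; II: 0.2499.
Posterior ∝ prior × likelihood. Numerator for I: 0.5·0.2016 = 0.1008.
Normalizing constant: 0.5·0.2016 + 0.5·0.2499 = 0.22575.
P(I | observation) = 0.1008 / 0.22575 = 0.446512.

0.4465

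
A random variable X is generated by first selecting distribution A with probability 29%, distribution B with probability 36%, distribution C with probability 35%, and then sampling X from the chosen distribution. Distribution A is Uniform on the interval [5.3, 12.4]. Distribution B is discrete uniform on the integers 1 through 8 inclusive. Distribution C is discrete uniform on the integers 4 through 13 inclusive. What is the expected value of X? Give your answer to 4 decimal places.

7.1615

Component means — A: 8.85; B: 4.5; C: 8.5.
E[X] = 0.29·8.85 + 0.36·4.5 + 0.35·8.5 = 7.1615.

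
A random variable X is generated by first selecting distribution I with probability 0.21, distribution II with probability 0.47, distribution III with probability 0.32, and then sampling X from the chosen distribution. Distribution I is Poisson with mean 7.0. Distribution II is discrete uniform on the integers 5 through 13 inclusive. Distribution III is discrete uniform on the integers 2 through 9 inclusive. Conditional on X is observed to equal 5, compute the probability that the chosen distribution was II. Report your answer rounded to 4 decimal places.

0.4387

Likelihoods P(X=5 | ·): I: 0.127717; II: 0.111111; III: 0.125.
Posterior ∝ prior × likelihood. Numerator for II: 0.47·0.111111 = 0.0522222.
Normalizing constant: 0.21·0.127717 + 0.47·0.111111 + 0.32·0.125 = 0.119043.
P(II | observation) = 0.0522222 / 0.119043 = 0.438685.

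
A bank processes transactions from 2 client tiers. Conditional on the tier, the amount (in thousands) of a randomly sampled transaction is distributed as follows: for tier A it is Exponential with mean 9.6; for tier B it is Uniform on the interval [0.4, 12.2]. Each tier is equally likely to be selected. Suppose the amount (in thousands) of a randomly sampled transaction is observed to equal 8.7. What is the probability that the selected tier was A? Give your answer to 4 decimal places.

0.3318

Likelihoods f(8.7 | ·): A: 0.0420871; B: 0.0847458.
Posterior ∝ prior × likelihood. Numerator for A: 0.5·0.0420871 = 0.0210436.
Normalizing constant: 0.5·0.0420871 + 0.5·0.0847458 = 0.0634165.
P(A | observation) = 0.0210436 / 0.0634165 = 0.331831.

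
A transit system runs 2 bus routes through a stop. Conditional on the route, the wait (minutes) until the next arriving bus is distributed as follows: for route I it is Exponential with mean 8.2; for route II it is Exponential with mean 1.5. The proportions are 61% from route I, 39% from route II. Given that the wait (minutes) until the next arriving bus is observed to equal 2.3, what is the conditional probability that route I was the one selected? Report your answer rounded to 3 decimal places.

Likelihoods f(2.3 | ·): I: 0.0921238; II: 0.143877.
Posterior ∝ prior × likelihood. Numerator for I: 0.61·0.0921238 = 0.0561955.
Normalizing constant: 0.61·0.0921238 + 0.39·0.143877 = 0.112307.
P(I | observation) = 0.0561955 / 0.112307 = 0.500372.

0.500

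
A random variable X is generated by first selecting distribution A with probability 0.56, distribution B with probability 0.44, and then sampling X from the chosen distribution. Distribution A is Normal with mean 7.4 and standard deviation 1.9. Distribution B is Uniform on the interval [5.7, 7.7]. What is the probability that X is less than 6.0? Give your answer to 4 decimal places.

Conditional on each component, P(X < 6.0): A: 0.230609; B: 0.15.
By total probability, P(X < 6.0) = 0.56·0.230609 + 0.44·0.15 = 0.195141.

0.1951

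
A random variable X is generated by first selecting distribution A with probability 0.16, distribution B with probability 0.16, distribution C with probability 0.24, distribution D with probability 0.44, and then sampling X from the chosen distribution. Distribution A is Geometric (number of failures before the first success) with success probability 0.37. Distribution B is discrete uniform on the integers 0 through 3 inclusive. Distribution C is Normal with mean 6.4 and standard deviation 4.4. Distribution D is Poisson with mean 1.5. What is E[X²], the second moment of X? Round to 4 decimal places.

17.8870

For each component E[X²] = Var + (mean)², giving A: 7.5011; B: 3.5; C: 60.32; D: 3.75.
Overall E[X²] = 0.16·7.5011 + 0.16·3.5 + 0.24·60.32 + 0.44·3.75 = 17.887.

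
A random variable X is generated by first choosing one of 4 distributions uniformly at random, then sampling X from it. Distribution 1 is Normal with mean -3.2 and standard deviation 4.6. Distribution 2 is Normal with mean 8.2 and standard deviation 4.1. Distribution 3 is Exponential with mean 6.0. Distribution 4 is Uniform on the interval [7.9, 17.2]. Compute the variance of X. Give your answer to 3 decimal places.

53.377

Per component, 1: μ=-3.2, E[X²]=31.4; 2: μ=8.2, E[X²]=84.05; 3: μ=6, E[X²]=72; 4: μ=12.55, E[X²]=164.71.
E[X] = 0.25·-3.2 + 0.25·8.2 + 0.25·6 + 0.25·12.55 = 5.8875.
E[X²] = 0.25·31.4 + 0.25·84.05 + 0.25·72 + 0.25·164.71 = 88.04.
Var(X) = E[X²] − (E[X])² = 88.04 − 34.6627 = 53.3773.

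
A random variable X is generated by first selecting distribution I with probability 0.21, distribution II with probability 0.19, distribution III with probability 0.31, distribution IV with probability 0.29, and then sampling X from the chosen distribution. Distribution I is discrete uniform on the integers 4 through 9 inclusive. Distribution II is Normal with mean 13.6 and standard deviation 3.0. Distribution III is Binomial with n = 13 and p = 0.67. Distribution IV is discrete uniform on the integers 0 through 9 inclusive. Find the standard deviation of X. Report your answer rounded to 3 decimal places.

3.968

Per component, I: μ=6.5, E[X²]=45.1667; II: μ=13.6, E[X²]=193.96; III: μ=8.71, E[X²]=78.7384; IV: μ=4.5, E[X²]=28.5.
E[X] = 0.21·6.5 + 0.19·13.6 + 0.31·8.71 + 0.29·4.5 = 7.9541.
E[X²] = 0.21·45.1667 + 0.19·193.96 + 0.31·78.7384 + 0.29·28.5 = 79.0113.
Var(X) = E[X²] − (E[X])² = 79.0113 − 63.2677 = 15.7436.
SD(X) = √15.7436 = 3.96782.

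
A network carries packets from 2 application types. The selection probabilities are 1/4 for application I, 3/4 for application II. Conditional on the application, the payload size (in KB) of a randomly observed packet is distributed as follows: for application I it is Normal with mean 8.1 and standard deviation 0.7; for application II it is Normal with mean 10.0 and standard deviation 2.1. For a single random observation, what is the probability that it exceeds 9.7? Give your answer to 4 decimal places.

0.4204

Conditional on each application, P(X > 9.7): I: 0.0111355; II: 0.556798.
By total probability, P(X > 9.7) = 0.25·0.0111355 + 0.75·0.556798 = 0.420383.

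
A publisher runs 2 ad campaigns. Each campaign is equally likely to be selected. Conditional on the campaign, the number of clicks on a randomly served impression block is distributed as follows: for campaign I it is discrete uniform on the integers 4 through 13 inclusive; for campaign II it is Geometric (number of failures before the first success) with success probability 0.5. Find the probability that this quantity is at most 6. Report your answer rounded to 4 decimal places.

0.6461

Conditional on each campaign, P(X ≤ 6): I: 0.3; II: 0.992188.
By total probability, P(X ≤ 6) = 0.5·0.3 + 0.5·0.992188 = 0.646094.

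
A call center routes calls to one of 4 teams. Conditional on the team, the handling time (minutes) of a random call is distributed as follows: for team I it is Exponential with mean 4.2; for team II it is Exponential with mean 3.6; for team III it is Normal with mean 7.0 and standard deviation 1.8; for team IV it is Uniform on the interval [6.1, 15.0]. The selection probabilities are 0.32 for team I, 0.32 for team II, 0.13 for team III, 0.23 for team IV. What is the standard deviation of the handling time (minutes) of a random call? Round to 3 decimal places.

4.413

Per component, I: μ=4.2, E[X²]=35.28; II: μ=3.6, E[X²]=25.92; III: μ=7, E[X²]=52.24; IV: μ=10.55, E[X²]=117.903.
E[X] = 0.32·4.2 + 0.32·3.6 + 0.13·7 + 0.23·10.55 = 5.8325.
E[X²] = 0.32·35.28 + 0.32·25.92 + 0.13·52.24 + 0.23·117.903 = 53.493.
Var(X) = E[X²] − (E[X])² = 53.493 − 34.0181 = 19.4749.
SD(X) = √19.4749 = 4.41304.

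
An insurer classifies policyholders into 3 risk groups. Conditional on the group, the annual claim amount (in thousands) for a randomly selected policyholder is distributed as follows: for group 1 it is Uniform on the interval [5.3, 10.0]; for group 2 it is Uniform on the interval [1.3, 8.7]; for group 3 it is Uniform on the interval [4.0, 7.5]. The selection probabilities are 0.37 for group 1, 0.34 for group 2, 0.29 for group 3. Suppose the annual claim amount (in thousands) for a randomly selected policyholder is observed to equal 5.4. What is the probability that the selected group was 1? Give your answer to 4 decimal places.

Likelihoods f(5.4 | ·): 1: 0.212766; 2: 0.135135; 3: 0.285714.
Posterior ∝ prior × likelihood. Numerator for 1: 0.37·0.212766 = 0.0787234.
Normalizing constant: 0.37·0.212766 + 0.34·0.135135 + 0.29·0.285714 = 0.207526.
P(1 | observation) = 0.0787234 / 0.207526 = 0.379341.

0.3793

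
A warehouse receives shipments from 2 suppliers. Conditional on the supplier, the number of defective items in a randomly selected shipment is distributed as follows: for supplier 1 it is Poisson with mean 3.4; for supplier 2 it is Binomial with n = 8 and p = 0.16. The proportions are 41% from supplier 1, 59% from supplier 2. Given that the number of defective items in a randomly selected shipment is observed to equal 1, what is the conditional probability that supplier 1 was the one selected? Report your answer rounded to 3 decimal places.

0.173

Likelihoods P(X=1 | ·): 1: 0.113469; 2: 0.377716.
Posterior ∝ prior × likelihood. Numerator for 1: 0.41·0.113469 = 0.0465223.
Normalizing constant: 0.41·0.113469 + 0.59·0.377716 = 0.269375.
P(1 | observation) = 0.0465223 / 0.269375 = 0.172705.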